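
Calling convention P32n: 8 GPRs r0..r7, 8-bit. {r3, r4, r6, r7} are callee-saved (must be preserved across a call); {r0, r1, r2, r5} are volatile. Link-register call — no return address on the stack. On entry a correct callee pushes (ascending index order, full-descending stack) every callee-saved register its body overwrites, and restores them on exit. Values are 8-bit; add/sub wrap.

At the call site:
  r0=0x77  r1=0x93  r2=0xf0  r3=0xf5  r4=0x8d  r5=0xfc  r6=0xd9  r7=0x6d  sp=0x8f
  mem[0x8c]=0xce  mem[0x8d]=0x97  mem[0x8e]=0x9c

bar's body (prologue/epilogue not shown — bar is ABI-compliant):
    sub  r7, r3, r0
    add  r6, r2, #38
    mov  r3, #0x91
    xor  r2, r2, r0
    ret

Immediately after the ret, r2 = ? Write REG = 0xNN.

REG = 0x87

prologue: push r3 → mem[0x8e]=0xf5, sp=0x8e
prologue: push r6 → mem[0x8d]=0xd9, sp=0x8d
prologue: push r7 → mem[0x8c]=0x6d, sp=0x8c
body[0] sub  r7, r3, r0 → r7=0x7e
body[1] add  r6, r2, #38 → r6=0x16
body[2] mov  r3, #0x91 → r3=0x91
body[3] xor  r2, r2, r0 → r2=0x87
epilogue: pop r7=0x6d, sp=0x8d
epilogue: pop r6=0xd9, sp=0x8e
epilogue: pop r3=0xf5, sp=0x8f
r2 is caller-saved → body value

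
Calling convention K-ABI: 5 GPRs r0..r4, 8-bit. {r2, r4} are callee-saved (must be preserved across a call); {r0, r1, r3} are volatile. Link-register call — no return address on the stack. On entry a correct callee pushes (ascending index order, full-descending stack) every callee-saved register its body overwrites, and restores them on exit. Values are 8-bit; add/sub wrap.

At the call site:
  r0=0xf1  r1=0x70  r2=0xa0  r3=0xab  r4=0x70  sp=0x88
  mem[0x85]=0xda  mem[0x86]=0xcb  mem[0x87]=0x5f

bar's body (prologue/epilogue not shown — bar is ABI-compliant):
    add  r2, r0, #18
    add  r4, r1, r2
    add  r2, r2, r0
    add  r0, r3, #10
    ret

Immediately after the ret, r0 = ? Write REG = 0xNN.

REG = 0xb5

prologue: push r2 -> mem[0x87]=0xa0, sp=0x87
prologue: push r4 -> mem[0x86]=0x70, sp=0x86
body[0] add  r2, r0, #18 -> r2=0x03
body[1] add  r4, r1, r2 -> r4=0x73
body[2] add  r2, r2, r0 -> r2=0xf4
body[3] add  r0, r3, #10 -> r0=0xb5
epilogue: pop r4=0x70, sp=0x87
epilogue: pop r2=0xa0, sp=0x88
r0 is caller-saved -> body value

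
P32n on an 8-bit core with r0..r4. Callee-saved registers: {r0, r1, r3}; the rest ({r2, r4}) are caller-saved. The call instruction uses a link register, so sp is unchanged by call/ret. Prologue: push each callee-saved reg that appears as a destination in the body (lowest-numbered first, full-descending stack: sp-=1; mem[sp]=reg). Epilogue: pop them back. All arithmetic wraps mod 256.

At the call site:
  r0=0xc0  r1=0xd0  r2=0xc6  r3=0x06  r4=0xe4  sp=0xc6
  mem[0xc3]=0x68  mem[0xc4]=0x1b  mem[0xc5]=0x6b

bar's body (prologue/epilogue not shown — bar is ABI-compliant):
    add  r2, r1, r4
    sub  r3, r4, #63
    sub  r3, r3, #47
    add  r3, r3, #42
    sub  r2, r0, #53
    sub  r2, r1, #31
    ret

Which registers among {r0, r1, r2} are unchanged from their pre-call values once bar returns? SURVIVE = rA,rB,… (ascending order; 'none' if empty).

prologue: push r3 → mem[0xc5]=0x06, sp=0xc5
body[0] add  r2, r1, r4 → r2=0xb4
body[1] sub  r3, r4, #63 → r3=0xa5
body[2] sub  r3, r3, #47 → r3=0x76
body[3] add  r3, r3, #42 → r3=0xa0
body[4] sub  r2, r0, #53 → r2=0x8b
body[5] sub  r2, r1, #31 → r2=0xb1
epilogue: pop r3=0x06, sp=0xc6
r0: callee-saved, written=False
r1: callee-saved, written=False
r2: caller-saved, written=True

SURVIVE = r0,r1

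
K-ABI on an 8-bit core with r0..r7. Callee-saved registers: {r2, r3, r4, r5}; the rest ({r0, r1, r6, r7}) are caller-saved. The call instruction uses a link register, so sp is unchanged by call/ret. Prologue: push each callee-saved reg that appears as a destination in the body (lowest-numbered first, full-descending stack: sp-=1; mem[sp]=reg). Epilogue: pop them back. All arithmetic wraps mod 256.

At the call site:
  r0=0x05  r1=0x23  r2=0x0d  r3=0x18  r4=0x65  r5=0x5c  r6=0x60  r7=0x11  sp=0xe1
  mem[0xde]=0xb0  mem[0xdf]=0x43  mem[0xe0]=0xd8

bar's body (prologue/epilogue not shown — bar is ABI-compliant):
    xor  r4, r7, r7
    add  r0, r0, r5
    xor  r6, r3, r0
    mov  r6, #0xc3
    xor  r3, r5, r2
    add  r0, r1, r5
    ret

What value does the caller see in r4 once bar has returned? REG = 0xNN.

REG = 0x65

prologue: push r3 → mem[0xe0]=0x18, sp=0xe0
prologue: push r4 → mem[0xdf]=0x65, sp=0xdf
body[0] xor  r4, r7, r7 → r4=0x00
body[1] add  r0, r0, r5 → r0=0x61
body[2] xor  r6, r3, r0 → r6=0x79
body[3] mov  r6, #0xc3 → r6=0xc3
body[4] xor  r3, r5, r2 → r3=0x51
body[5] add  r0, r1, r5 → r0=0x7f
epilogue: pop r4=0x65, sp=0xe0
epilogue: pop r3=0x18, sp=0xe1
r4 is callee-saved → restored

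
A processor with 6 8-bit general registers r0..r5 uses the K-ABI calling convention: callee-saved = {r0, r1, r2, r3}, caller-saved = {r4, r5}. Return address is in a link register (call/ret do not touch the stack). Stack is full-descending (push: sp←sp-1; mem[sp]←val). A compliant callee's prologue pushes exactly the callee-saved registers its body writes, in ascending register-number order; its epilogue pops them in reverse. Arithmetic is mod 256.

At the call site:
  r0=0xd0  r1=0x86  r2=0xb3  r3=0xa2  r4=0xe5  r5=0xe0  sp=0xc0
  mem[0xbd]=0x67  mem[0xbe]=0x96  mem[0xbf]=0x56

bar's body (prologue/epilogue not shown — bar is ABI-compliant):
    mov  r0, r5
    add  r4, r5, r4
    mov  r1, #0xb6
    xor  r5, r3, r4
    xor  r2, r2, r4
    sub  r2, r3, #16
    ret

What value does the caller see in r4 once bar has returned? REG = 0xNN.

REG = 0xc5

prologue: push r0 -> mem[0xbf]=0xd0, sp=0xbf
prologue: push r1 -> mem[0xbe]=0x86, sp=0xbe
prologue: push r2 -> mem[0xbd]=0xb3, sp=0xbd
body[0] mov  r0, r5 -> r0=0xe0
body[1] add  r4, r5, r4 -> r4=0xc5
body[2] mov  r1, #0xb6 -> r1=0xb6
body[3] xor  r5, r3, r4 -> r5=0x67
body[4] xor  r2, r2, r4 -> r2=0x76
body[5] sub  r2, r3, #16 -> r2=0x92
epilogue: pop r2=0xb3, sp=0xbe
epilogue: pop r1=0x86, sp=0xbf
epilogue: pop r0=0xd0, sp=0xc0
r4 is caller-saved -> body value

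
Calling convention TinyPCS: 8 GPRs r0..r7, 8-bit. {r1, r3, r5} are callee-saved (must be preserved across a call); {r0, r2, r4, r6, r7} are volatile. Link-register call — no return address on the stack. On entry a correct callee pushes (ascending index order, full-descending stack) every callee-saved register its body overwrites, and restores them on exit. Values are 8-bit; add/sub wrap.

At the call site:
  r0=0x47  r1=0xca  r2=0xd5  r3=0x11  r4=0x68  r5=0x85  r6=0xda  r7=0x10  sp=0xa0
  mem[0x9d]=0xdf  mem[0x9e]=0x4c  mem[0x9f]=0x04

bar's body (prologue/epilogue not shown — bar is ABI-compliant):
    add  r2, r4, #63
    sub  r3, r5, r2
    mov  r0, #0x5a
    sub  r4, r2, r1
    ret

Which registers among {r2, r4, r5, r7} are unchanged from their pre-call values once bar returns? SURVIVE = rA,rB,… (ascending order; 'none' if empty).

SURVIVE = r5,r7

prologue: push r3 → mem[0x9f]=0x11, sp=0x9f
body[0] add  r2, r4, #63 → r2=0xa7
body[1] sub  r3, r5, r2 → r3=0xde
body[2] mov  r0, #0x5a → r0=0x5a
body[3] sub  r4, r2, r1 → r4=0xdd
epilogue: pop r3=0x11, sp=0xa0
r2: caller-saved, written=True
r4: caller-saved, written=True
r5: callee-saved, written=False
r7: caller-saved, written=False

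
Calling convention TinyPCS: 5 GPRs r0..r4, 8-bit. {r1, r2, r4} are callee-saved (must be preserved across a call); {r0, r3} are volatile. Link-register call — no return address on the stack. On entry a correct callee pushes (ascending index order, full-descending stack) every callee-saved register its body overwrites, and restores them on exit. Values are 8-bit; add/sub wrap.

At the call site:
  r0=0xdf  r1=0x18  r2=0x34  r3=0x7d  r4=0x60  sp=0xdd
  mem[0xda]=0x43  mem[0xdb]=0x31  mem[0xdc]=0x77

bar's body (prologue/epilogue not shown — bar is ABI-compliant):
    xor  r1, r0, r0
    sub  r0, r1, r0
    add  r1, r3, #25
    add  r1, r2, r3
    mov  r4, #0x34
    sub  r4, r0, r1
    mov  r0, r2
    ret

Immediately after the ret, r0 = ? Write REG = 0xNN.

prologue: push r1 -> mem[0xdc]=0x18, sp=0xdc
prologue: push r4 -> mem[0xdb]=0x60, sp=0xdb
body[0] xor  r1, r0, r0 -> r1=0x00
body[1] sub  r0, r1, r0 -> r0=0x21
body[2] add  r1, r3, #25 -> r1=0x96
body[3] add  r1, r2, r3 -> r1=0xb1
body[4] mov  r4, #0x34 -> r4=0x34
body[5] sub  r4, r0, r1 -> r4=0x70
body[6] mov  r0, r2 -> r0=0x34
epilogue: pop r4=0x60, sp=0xdc
epilogue: pop r1=0x18, sp=0xdd
r0 is caller-saved -> body value

REG = 0x34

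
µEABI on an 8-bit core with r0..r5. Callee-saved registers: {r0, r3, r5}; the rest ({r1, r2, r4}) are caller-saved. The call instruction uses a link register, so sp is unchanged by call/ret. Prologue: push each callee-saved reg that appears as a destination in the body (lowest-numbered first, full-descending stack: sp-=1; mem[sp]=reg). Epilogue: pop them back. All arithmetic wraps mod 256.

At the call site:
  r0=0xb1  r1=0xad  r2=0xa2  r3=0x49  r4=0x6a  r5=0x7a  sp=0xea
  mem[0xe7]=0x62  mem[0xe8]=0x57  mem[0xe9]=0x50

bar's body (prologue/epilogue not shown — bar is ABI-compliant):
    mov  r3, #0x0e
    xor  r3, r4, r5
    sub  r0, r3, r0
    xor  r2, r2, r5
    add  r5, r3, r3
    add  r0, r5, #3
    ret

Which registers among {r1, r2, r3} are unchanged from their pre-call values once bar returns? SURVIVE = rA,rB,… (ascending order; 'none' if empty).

prologue: push r0 -> mem[0xe9]=0xb1, sp=0xe9
prologue: push r3 -> mem[0xe8]=0x49, sp=0xe8
prologue: push r5 -> mem[0xe7]=0x7a, sp=0xe7
body[0] mov  r3, #0x0e -> r3=0x0e
body[1] xor  r3, r4, r5 -> r3=0x10
body[2] sub  r0, r3, r0 -> r0=0x5f
body[3] xor  r2, r2, r5 -> r2=0xd8
body[4] add  r5, r3, r3 -> r5=0x20
body[5] add  r0, r5, #3 -> r0=0x23
epilogue: pop r5=0x7a, sp=0xe8
epilogue: pop r3=0x49, sp=0xe9
epilogue: pop r0=0xb1, sp=0xea
r1: caller-saved, written=False
r2: caller-saved, written=True
r3: callee-saved, written=True

SURVIVE = r1,r3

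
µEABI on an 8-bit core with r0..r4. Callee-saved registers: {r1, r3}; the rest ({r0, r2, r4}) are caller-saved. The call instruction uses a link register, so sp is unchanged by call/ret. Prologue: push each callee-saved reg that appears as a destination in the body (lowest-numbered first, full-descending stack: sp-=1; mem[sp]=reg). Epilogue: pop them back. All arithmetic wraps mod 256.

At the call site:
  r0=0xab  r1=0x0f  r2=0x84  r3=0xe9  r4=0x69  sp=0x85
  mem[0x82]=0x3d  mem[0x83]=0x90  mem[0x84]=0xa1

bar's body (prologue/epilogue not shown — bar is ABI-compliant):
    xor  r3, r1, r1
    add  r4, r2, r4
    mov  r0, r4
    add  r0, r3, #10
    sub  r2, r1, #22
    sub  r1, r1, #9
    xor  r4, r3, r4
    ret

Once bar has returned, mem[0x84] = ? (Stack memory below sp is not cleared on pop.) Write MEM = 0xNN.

MEM = 0x0f

prologue: push r1 → mem[0x84]=0x0f, sp=0x84
prologue: push r3 → mem[0x83]=0xe9, sp=0x83
body[0] xor  r3, r1, r1 → r3=0x00
body[1] add  r4, r2, r4 → r4=0xed
body[2] mov  r0, r4 → r0=0xed
body[3] add  r0, r3, #10 → r0=0x0a
body[4] sub  r2, r1, #22 → r2=0xf9
body[5] sub  r1, r1, #9 → r1=0x06
body[6] xor  r4, r3, r4 → r4=0xed
epilogue: pop r3=0xe9, sp=0x84
epilogue: pop r1=0x0f, sp=0x85
prologue pushed ['r1', 'r3'] at ['0x84', '0x83']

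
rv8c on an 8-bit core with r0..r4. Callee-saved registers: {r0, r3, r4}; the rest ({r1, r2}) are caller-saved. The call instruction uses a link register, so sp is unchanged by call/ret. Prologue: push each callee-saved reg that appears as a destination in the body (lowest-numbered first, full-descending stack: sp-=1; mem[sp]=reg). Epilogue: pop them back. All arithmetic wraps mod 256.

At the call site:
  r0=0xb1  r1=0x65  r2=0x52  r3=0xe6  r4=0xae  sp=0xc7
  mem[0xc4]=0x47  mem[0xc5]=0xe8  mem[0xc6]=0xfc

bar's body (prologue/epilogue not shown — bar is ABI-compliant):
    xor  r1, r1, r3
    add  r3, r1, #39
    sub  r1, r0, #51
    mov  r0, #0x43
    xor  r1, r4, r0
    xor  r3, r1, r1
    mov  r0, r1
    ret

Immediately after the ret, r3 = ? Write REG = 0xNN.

prologue: push r0 -> mem[0xc6]=0xb1, sp=0xc6
prologue: push r3 -> mem[0xc5]=0xe6, sp=0xc5
body[0] xor  r1, r1, r3 -> r1=0x83
body[1] add  r3, r1, #39 -> r3=0xaa
body[2] sub  r1, r0, #51 -> r1=0x7e
body[3] mov  r0, #0x43 -> r0=0x43
body[4] xor  r1, r4, r0 -> r1=0xed
body[5] xor  r3, r1, r1 -> r3=0x00
body[6] mov  r0, r1 -> r0=0xed
epilogue: pop r3=0xe6, sp=0xc6
epilogue: pop r0=0xb1, sp=0xc7
r3 is callee-saved -> restored

REG = 0xe6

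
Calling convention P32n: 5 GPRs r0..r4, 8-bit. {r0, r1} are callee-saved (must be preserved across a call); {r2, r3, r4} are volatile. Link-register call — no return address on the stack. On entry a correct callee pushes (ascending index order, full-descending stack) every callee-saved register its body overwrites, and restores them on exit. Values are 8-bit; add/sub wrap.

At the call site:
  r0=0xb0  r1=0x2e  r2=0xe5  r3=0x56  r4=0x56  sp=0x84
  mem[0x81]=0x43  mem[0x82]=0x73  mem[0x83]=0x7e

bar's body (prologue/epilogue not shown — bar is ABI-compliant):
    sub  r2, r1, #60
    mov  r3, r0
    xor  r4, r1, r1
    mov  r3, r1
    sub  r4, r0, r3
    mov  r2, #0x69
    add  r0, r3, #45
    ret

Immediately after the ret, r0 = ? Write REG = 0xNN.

REG = 0xb0

prologue: push r0 -> mem[0x83]=0xb0, sp=0x83
body[0] sub  r2, r1, #60 -> r2=0xf2
body[1] mov  r3, r0 -> r3=0xb0
body[2] xor  r4, r1, r1 -> r4=0x00
body[3] mov  r3, r1 -> r3=0x2e
body[4] sub  r4, r0, r3 -> r4=0x82
body[5] mov  r2, #0x69 -> r2=0x69
body[6] add  r0, r3, #45 -> r0=0x5b
epilogue: pop r0=0xb0, sp=0x84
r0 is callee-saved -> restored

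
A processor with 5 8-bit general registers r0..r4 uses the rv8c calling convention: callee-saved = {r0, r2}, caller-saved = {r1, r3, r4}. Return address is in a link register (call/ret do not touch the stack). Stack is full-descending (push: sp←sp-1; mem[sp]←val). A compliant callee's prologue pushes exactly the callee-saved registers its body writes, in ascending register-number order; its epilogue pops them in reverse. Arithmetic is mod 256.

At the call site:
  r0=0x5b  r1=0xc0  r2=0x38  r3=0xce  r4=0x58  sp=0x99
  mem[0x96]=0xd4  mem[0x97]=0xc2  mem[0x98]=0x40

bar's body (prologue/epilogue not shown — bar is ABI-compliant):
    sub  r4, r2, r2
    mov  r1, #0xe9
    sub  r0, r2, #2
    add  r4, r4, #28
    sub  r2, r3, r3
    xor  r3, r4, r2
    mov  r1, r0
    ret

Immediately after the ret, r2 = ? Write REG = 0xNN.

REG = 0x38

prologue: push r0 → mem[0x98]=0x5b, sp=0x98
prologue: push r2 → mem[0x97]=0x38, sp=0x97
body[0] sub  r4, r2, r2 → r4=0x00
body[1] mov  r1, #0xe9 → r1=0xe9
body[2] sub  r0, r2, #2 → r0=0x36
body[3] add  r4, r4, #28 → r4=0x1c
body[4] sub  r2, r3, r3 → r2=0x00
body[5] xor  r3, r4, r2 → r3=0x1c
body[6] mov  r1, r0 → r1=0x36
epilogue: pop r2=0x38, sp=0x98
epilogue: pop r0=0x5b, sp=0x99
r2 is callee-saved → restored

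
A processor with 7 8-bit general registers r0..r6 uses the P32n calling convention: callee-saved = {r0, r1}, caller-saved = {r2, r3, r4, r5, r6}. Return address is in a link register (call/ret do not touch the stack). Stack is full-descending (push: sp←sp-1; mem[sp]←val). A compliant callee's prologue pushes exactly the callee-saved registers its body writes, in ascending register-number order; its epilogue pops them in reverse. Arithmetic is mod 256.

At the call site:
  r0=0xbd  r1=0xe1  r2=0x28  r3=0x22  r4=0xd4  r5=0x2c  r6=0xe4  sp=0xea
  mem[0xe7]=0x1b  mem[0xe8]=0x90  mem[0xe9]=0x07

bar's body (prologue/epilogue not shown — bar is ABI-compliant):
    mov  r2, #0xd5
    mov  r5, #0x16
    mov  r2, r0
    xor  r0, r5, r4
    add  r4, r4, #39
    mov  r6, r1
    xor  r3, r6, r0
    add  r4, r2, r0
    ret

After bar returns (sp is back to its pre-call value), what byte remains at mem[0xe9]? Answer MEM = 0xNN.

prologue: push r0 → mem[0xe9]=0xbd, sp=0xe9
body[0] mov  r2, #0xd5 → r2=0xd5
body[1] mov  r5, #0x16 → r5=0x16
body[2] mov  r2, r0 → r2=0xbd
body[3] xor  r0, r5, r4 → r0=0xc2
body[4] add  r4, r4, #39 → r4=0xfb
body[5] mov  r6, r1 → r6=0xe1
body[6] xor  r3, r6, r0 → r3=0x23
body[7] add  r4, r2, r0 → r4=0x7f
epilogue: pop r0=0xbd, sp=0xea
prologue pushed ['r0'] at ['0xe9']

MEM = 0xbd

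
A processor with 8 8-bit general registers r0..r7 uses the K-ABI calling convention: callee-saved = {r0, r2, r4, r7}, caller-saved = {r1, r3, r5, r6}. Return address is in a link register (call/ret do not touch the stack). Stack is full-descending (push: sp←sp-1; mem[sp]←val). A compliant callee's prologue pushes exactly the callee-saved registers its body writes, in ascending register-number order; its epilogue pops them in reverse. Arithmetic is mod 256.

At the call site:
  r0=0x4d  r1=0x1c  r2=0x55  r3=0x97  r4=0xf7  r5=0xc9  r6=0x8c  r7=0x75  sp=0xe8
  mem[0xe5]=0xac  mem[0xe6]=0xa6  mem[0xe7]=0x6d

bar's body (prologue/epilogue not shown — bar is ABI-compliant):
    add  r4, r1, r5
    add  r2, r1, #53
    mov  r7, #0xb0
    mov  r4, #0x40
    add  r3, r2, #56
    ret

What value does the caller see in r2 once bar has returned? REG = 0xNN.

prologue: push r2 -> mem[0xe7]=0x55, sp=0xe7
prologue: push r4 -> mem[0xe6]=0xf7, sp=0xe6
prologue: push r7 -> mem[0xe5]=0x75, sp=0xe5
body[0] add  r4, r1, r5 -> r4=0xe5
body[1] add  r2, r1, #53 -> r2=0x51
body[2] mov  r7, #0xb0 -> r7=0xb0
body[3] mov  r4, #0x40 -> r4=0x40
body[4] add  r3, r2, #56 -> r3=0x89
epilogue: pop r7=0x75, sp=0xe6
epilogue: pop r4=0xf7, sp=0xe7
epilogue: pop r2=0x55, sp=0xe8
r2 is callee-saved -> restored

REG = 0x55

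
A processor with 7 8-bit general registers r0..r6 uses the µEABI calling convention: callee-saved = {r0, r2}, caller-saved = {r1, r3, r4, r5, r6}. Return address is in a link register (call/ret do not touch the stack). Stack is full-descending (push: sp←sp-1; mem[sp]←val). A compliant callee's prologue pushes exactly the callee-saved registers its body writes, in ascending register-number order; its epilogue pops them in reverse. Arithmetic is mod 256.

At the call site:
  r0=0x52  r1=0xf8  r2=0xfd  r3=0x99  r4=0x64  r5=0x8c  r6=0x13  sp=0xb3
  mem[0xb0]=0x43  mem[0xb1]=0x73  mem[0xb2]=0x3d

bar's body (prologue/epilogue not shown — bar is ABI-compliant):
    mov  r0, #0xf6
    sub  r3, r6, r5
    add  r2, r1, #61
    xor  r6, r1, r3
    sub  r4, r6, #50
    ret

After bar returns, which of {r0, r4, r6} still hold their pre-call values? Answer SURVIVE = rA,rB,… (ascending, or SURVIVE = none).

SURVIVE = r0

prologue: push r0 → mem[0xb2]=0x52, sp=0xb2
prologue: push r2 → mem[0xb1]=0xfd, sp=0xb1
body[0] mov  r0, #0xf6 → r0=0xf6
body[1] sub  r3, r6, r5 → r3=0x87
body[2] add  r2, r1, #61 → r2=0x35
body[3] xor  r6, r1, r3 → r6=0x7f
body[4] sub  r4, r6, #50 → r4=0x4d
epilogue: pop r2=0xfd, sp=0xb2
epilogue: pop r0=0x52, sp=0xb3
r0: callee-saved, written=True
r4: caller-saved, written=True
r6: caller-saved, written=True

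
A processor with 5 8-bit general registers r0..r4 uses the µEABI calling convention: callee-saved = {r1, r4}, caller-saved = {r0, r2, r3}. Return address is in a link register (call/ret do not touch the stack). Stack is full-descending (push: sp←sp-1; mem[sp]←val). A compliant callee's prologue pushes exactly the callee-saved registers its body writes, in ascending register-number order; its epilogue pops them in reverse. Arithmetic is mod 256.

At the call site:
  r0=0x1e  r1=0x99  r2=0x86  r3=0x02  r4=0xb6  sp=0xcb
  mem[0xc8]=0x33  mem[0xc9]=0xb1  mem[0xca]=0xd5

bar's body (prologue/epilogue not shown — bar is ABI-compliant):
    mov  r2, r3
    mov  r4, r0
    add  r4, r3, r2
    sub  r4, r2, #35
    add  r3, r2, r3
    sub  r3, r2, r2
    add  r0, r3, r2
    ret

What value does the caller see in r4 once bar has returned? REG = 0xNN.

REG = 0xb6

prologue: push r4 → mem[0xca]=0xb6, sp=0xca
body[0] mov  r2, r3 → r2=0x02
body[1] mov  r4, r0 → r4=0x1e
body[2] add  r4, r3, r2 → r4=0x04
body[3] sub  r4, r2, #35 → r4=0xdf
body[4] add  r3, r2, r3 → r3=0x04
body[5] sub  r3, r2, r2 → r3=0x00
body[6] add  r0, r3, r2 → r0=0x02
epilogue: pop r4=0xb6, sp=0xcb
r4 is callee-saved → restored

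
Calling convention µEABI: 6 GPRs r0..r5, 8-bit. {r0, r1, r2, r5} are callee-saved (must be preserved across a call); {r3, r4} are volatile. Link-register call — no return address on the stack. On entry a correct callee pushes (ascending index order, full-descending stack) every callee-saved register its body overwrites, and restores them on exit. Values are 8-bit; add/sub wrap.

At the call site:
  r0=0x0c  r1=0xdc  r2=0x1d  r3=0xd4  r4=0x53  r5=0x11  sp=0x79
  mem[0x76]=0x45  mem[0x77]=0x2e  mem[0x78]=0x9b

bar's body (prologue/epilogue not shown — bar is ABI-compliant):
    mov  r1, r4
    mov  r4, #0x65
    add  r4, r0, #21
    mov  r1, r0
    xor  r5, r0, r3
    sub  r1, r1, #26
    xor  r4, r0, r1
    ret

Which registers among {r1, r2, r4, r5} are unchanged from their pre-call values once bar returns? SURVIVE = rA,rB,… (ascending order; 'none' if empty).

SURVIVE = r1,r2,r5

prologue: push r1 → mem[0x78]=0xdc, sp=0x78
prologue: push r5 → mem[0x77]=0x11, sp=0x77
body[0] mov  r1, r4 → r1=0x53
body[1] mov  r4, #0x65 → r4=0x65
body[2] add  r4, r0, #21 → r4=0x21
body[3] mov  r1, r0 → r1=0x0c
body[4] xor  r5, r0, r3 → r5=0xd8
body[5] sub  r1, r1, #26 → r1=0xf2
body[6] xor  r4, r0, r1 → r4=0xfe
epilogue: pop r5=0x11, sp=0x78
epilogue: pop r1=0xdc, sp=0x79
r1: callee-saved, written=True
r2: callee-saved, written=False
r4: caller-saved, written=True
r5: callee-saved, written=True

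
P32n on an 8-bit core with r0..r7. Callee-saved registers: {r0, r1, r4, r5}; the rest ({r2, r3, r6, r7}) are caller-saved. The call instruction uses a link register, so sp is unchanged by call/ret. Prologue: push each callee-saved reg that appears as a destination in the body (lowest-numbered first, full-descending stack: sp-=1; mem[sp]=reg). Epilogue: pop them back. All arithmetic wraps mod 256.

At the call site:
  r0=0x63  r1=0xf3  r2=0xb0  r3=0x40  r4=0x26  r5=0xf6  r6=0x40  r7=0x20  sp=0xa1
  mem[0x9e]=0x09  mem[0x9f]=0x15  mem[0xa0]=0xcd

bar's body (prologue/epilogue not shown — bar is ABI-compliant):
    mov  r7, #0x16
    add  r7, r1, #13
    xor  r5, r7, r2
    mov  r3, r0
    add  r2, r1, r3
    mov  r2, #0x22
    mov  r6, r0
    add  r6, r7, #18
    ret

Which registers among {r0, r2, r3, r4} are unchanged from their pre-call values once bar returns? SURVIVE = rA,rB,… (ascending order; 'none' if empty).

SURVIVE = r0,r4

prologue: push r5 → mem[0xa0]=0xf6, sp=0xa0
body[0] mov  r7, #0x16 → r7=0x16
body[1] add  r7, r1, #13 → r7=0x00
body[2] xor  r5, r7, r2 → r5=0xb0
body[3] mov  r3, r0 → r3=0x63
body[4] add  r2, r1, r3 → r2=0x56
body[5] mov  r2, #0x22 → r2=0x22
body[6] mov  r6, r0 → r6=0x63
body[7] add  r6, r7, #18 → r6=0x12
epilogue: pop r5=0xf6, sp=0xa1
r0: callee-saved, written=False
r2: caller-saved, written=True
r3: caller-saved, written=True
r4: callee-saved, written=False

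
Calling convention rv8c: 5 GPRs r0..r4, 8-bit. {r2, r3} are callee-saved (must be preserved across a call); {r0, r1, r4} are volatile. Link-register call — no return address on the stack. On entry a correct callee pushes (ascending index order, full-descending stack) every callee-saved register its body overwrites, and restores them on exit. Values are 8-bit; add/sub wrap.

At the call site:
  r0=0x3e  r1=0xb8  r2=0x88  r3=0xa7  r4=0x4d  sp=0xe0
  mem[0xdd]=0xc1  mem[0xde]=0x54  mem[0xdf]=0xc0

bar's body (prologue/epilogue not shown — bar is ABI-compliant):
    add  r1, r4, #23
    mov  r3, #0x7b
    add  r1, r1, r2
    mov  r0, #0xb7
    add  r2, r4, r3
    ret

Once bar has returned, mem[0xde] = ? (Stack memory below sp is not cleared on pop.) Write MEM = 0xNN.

MEM = 0xa7

prologue: push r2 -> mem[0xdf]=0x88, sp=0xdf
prologue: push r3 -> mem[0xde]=0xa7, sp=0xde
body[0] add  r1, r4, #23 -> r1=0x64
body[1] mov  r3, #0x7b -> r3=0x7b
body[2] add  r1, r1, r2 -> r1=0xec
body[3] mov  r0, #0xb7 -> r0=0xb7
body[4] add  r2, r4, r3 -> r2=0xc8
epilogue: pop r3=0xa7, sp=0xdf
epilogue: pop r2=0x88, sp=0xe0
prologue pushed ['r2', 'r3'] at ['0xdf', '0xde']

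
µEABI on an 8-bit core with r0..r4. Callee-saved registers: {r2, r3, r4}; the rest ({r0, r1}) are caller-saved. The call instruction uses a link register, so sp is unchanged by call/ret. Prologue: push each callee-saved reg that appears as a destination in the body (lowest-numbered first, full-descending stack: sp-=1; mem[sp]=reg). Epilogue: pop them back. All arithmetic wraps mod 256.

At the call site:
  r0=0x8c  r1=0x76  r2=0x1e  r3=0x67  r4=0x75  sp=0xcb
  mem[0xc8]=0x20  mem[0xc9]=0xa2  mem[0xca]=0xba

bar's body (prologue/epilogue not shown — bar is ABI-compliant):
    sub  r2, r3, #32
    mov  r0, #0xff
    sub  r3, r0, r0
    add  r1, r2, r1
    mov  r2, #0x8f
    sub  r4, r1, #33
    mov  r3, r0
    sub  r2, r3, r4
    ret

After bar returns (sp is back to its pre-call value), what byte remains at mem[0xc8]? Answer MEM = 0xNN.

prologue: push r2 -> mem[0xca]=0x1e, sp=0xca
prologue: push r3 -> mem[0xc9]=0x67, sp=0xc9
prologue: push r4 -> mem[0xc8]=0x75, sp=0xc8
body[0] sub  r2, r3, #32 -> r2=0x47
body[1] mov  r0, #0xff -> r0=0xff
body[2] sub  r3, r0, r0 -> r3=0x00
body[3] add  r1, r2, r1 -> r1=0xbd
body[4] mov  r2, #0x8f -> r2=0x8f
body[5] sub  r4, r1, #33 -> r4=0x9c
body[6] mov  r3, r0 -> r3=0xff
body[7] sub  r2, r3, r4 -> r2=0x63
epilogue: pop r4=0x75, sp=0xc9
epilogue: pop r3=0x67, sp=0xca
epilogue: pop r2=0x1e, sp=0xcb
prologue pushed ['r2', 'r3', 'r4'] at ['0xca', '0xc9', '0xc8']

MEM = 0x75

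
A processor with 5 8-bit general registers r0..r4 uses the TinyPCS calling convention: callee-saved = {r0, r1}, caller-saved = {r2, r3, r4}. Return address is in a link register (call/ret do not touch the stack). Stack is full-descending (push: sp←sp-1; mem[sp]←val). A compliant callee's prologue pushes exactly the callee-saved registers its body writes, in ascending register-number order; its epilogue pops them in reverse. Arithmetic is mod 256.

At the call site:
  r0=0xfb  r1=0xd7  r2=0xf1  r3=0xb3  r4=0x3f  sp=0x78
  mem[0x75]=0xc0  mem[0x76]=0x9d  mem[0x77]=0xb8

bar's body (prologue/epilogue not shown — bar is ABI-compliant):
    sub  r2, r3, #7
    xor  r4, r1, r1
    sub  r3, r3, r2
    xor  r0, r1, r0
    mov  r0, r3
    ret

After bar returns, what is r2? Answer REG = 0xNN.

prologue: push r0 -> mem[0x77]=0xfb, sp=0x77
body[0] sub  r2, r3, #7 -> r2=0xac
body[1] xor  r4, r1, r1 -> r4=0x00
body[2] sub  r3, r3, r2 -> r3=0x07
body[3] xor  r0, r1, r0 -> r0=0x2c
body[4] mov  r0, r3 -> r0=0x07
epilogue: pop r0=0xfb, sp=0x78
r2 is caller-saved -> body value

REG = 0xac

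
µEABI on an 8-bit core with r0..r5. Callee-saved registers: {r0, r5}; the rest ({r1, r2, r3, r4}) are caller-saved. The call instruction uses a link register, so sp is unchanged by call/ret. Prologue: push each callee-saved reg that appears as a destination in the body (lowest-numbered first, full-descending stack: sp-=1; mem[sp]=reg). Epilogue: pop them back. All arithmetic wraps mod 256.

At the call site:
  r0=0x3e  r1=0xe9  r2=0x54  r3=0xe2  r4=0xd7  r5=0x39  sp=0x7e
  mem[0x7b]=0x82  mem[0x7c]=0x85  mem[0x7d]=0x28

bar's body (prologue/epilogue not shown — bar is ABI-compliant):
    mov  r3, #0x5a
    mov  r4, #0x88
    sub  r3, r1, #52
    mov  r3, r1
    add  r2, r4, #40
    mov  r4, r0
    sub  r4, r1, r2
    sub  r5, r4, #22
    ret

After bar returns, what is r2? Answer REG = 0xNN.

prologue: push r5 → mem[0x7d]=0x39, sp=0x7d
body[0] mov  r3, #0x5a → r3=0x5a
body[1] mov  r4, #0x88 → r4=0x88
body[2] sub  r3, r1, #52 → r3=0xb5
body[3] mov  r3, r1 → r3=0xe9
body[4] add  r2, r4, #40 → r2=0xb0
body[5] mov  r4, r0 → r4=0x3e
body[6] sub  r4, r1, r2 → r4=0x39
body[7] sub  r5, r4, #22 → r5=0x23
epilogue: pop r5=0x39, sp=0x7e
r2 is caller-saved → body value

REG = 0xb0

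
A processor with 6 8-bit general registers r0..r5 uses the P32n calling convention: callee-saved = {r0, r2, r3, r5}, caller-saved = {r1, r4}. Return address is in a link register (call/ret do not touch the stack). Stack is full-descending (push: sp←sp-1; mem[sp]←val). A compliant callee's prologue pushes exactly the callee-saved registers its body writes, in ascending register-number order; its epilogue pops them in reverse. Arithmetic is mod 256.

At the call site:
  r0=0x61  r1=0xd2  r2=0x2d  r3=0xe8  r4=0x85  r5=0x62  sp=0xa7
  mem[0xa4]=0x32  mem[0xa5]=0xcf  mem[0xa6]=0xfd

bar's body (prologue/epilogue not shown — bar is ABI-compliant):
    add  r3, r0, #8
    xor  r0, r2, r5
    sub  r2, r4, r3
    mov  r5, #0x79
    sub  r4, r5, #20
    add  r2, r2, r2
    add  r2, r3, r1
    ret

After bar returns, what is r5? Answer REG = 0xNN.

prologue: push r0 -> mem[0xa6]=0x61, sp=0xa6
prologue: push r2 -> mem[0xa5]=0x2d, sp=0xa5
prologue: push r3 -> mem[0xa4]=0xe8, sp=0xa4
prologue: push r5 -> mem[0xa3]=0x62, sp=0xa3
body[0] add  r3, r0, #8 -> r3=0x69
body[1] xor  r0, r2, r5 -> r0=0x4f
body[2] sub  r2, r4, r3 -> r2=0x1c
body[3] mov  r5, #0x79 -> r5=0x79
body[4] sub  r4, r5, #20 -> r4=0x65
body[5] add  r2, r2, r2 -> r2=0x38
body[6] add  r2, r3, r1 -> r2=0x3b
epilogue: pop r5=0x62, sp=0xa4
epilogue: pop r3=0xe8, sp=0xa5
epilogue: pop r2=0x2d, sp=0xa6
epilogue: pop r0=0x61, sp=0xa7
r5 is callee-saved -> restored

REG = 0x62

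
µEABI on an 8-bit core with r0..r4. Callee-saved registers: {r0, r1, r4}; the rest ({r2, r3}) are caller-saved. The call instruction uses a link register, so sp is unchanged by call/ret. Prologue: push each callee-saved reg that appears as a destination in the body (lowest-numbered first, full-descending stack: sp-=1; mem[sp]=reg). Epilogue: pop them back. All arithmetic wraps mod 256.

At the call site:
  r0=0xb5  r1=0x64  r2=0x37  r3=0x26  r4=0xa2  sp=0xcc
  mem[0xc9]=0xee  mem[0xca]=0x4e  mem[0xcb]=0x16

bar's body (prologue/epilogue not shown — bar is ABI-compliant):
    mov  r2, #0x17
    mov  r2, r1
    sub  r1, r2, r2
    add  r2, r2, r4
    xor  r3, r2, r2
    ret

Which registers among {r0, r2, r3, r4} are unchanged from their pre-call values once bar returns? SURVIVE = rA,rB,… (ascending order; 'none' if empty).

SURVIVE = r0,r4

prologue: push r1 -> mem[0xcb]=0x64, sp=0xcb
body[0] mov  r2, #0x17 -> r2=0x17
body[1] mov  r2, r1 -> r2=0x64
body[2] sub  r1, r2, r2 -> r1=0x00
body[3] add  r2, r2, r4 -> r2=0x06
body[4] xor  r3, r2, r2 -> r3=0x00
epilogue: pop r1=0x64, sp=0xcc
r0: callee-saved, written=False
r2: caller-saved, written=True
r3: caller-saved, written=True
r4: callee-saved, written=False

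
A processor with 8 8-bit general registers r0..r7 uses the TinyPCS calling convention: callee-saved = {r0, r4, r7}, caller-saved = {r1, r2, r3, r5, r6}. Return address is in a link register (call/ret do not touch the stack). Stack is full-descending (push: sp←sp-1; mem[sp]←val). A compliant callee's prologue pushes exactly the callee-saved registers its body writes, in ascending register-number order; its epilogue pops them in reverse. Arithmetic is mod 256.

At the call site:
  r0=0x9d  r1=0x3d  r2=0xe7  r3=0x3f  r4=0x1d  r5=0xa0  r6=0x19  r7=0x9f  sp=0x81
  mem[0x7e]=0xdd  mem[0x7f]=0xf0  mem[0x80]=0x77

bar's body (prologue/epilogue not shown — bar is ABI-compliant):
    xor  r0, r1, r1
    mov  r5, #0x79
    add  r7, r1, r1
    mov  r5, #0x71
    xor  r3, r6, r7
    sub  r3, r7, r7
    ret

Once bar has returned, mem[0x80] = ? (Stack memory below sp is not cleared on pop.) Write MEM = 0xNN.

prologue: push r0 → mem[0x80]=0x9d, sp=0x80
prologue: push r7 → mem[0x7f]=0x9f, sp=0x7f
body[0] xor  r0, r1, r1 → r0=0x00
body[1] mov  r5, #0x79 → r5=0x79
body[2] add  r7, r1, r1 → r7=0x7a
body[3] mov  r5, #0x71 → r5=0x71
body[4] xor  r3, r6, r7 → r3=0x63
body[5] sub  r3, r7, r7 → r3=0x00
epilogue: pop r7=0x9f, sp=0x80
epilogue: pop r0=0x9d, sp=0x81
prologue pushed ['r0', 'r7'] at ['0x80', '0x7f']

MEM = 0x9d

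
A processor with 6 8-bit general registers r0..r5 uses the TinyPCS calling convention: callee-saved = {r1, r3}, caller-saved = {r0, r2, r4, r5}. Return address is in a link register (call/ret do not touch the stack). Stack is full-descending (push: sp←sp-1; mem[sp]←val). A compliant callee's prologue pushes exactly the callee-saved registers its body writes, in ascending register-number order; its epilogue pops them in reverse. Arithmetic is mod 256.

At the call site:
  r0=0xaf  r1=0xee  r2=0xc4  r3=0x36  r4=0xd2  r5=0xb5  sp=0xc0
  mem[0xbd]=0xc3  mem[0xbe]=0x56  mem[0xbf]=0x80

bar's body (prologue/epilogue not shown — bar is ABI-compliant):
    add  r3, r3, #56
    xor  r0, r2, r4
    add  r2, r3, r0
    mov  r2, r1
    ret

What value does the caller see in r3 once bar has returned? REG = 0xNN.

prologue: push r3 -> mem[0xbf]=0x36, sp=0xbf
body[0] add  r3, r3, #56 -> r3=0x6e
body[1] xor  r0, r2, r4 -> r0=0x16
body[2] add  r2, r3, r0 -> r2=0x84
body[3] mov  r2, r1 -> r2=0xee
epilogue: pop r3=0x36, sp=0xc0
r3 is callee-saved -> restored

REG = 0x36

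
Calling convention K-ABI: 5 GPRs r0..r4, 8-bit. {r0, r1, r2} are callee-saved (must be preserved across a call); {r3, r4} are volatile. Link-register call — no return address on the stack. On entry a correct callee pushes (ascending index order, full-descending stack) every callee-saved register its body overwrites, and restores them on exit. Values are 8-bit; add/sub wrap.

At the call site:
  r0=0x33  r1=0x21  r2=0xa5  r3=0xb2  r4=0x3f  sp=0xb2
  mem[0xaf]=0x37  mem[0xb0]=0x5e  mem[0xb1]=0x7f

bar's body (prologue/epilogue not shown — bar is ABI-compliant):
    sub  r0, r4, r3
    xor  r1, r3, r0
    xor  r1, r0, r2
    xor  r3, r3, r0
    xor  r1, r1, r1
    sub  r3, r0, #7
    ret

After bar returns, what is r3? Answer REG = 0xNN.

prologue: push r0 -> mem[0xb1]=0x33, sp=0xb1
prologue: push r1 -> mem[0xb0]=0x21, sp=0xb0
body[0] sub  r0, r4, r3 -> r0=0x8d
body[1] xor  r1, r3, r0 -> r1=0x3f
body[2] xor  r1, r0, r2 -> r1=0x28
body[3] xor  r3, r3, r0 -> r3=0x3f
body[4] xor  r1, r1, r1 -> r1=0x00
body[5] sub  r3, r0, #7 -> r3=0x86
epilogue: pop r1=0x21, sp=0xb1
epilogue: pop r0=0x33, sp=0xb2
r3 is caller-saved -> body value

REG = 0x86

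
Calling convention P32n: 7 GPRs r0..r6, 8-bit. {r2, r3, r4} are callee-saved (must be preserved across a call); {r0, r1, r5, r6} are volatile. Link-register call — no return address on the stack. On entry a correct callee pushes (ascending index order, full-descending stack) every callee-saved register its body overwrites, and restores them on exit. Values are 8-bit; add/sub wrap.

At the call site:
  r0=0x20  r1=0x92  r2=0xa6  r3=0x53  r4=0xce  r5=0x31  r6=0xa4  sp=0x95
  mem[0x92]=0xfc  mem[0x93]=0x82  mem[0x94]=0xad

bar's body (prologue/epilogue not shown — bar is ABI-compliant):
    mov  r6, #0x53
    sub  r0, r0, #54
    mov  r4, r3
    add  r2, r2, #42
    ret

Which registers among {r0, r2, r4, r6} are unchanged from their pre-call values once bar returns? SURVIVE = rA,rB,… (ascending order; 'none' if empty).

prologue: push r2 -> mem[0x94]=0xa6, sp=0x94
prologue: push r4 -> mem[0x93]=0xce, sp=0x93
body[0] mov  r6, #0x53 -> r6=0x53
body[1] sub  r0, r0, #54 -> r0=0xea
body[2] mov  r4, r3 -> r4=0x53
body[3] add  r2, r2, #42 -> r2=0xd0
epilogue: pop r4=0xce, sp=0x94
epilogue: pop r2=0xa6, sp=0x95
r0: caller-saved, written=True
r2: callee-saved, written=True
r4: callee-saved, written=True
r6: caller-saved, written=True

SURVIVE = r2,r4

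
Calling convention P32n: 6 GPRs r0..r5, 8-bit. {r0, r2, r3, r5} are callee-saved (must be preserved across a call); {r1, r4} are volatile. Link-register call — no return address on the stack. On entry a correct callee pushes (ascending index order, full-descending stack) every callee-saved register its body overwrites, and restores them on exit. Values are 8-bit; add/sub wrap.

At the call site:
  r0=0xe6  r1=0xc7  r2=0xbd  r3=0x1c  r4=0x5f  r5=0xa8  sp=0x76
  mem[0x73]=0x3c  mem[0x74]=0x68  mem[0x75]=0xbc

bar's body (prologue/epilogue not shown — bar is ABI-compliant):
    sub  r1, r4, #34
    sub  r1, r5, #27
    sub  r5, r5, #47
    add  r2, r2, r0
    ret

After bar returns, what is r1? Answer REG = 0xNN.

REG = 0x8d

prologue: push r2 → mem[0x75]=0xbd, sp=0x75
prologue: push r5 → mem[0x74]=0xa8, sp=0x74
body[0] sub  r1, r4, #34 → r1=0x3d
body[1] sub  r1, r5, #27 → r1=0x8d
body[2] sub  r5, r5, #47 → r5=0x79
body[3] add  r2, r2, r0 → r2=0xa3
epilogue: pop r5=0xa8, sp=0x75
epilogue: pop r2=0xbd, sp=0x76
r1 is caller-saved → body value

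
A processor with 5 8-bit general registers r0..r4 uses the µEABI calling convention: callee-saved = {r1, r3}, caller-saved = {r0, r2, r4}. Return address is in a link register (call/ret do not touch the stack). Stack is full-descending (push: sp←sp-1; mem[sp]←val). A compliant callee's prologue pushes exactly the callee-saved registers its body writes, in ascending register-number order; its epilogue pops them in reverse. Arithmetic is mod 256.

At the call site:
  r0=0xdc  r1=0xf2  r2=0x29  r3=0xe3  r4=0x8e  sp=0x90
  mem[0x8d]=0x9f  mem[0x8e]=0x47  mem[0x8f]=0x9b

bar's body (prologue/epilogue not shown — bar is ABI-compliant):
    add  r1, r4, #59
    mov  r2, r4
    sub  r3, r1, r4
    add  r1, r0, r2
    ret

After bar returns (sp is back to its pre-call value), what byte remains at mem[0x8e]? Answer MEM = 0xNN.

MEM = 0xe3

prologue: push r1 → mem[0x8f]=0xf2, sp=0x8f
prologue: push r3 → mem[0x8e]=0xe3, sp=0x8e
body[0] add  r1, r4, #59 → r1=0xc9
body[1] mov  r2, r4 → r2=0x8e
body[2] sub  r3, r1, r4 → r3=0x3b
body[3] add  r1, r0, r2 → r1=0x6a
epilogue: pop r3=0xe3, sp=0x8f
epilogue: pop r1=0xf2, sp=0x90
prologue pushed ['r1', 'r3'] at ['0x8f', '0x8e']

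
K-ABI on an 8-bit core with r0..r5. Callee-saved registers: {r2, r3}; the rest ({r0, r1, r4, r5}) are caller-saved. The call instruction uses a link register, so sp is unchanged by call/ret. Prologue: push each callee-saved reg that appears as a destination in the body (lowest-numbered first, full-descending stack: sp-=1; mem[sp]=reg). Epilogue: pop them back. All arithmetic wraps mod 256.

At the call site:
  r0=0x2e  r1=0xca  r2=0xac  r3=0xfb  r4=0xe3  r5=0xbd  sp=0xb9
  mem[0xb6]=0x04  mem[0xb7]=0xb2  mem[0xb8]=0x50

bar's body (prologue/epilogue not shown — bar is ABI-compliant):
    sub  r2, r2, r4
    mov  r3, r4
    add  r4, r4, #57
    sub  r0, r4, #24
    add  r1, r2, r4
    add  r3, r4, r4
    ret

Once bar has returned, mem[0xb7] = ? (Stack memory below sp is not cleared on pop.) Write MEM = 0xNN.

MEM = 0xfb

prologue: push r2 → mem[0xb8]=0xac, sp=0xb8
prologue: push r3 → mem[0xb7]=0xfb, sp=0xb7
body[0] sub  r2, r2, r4 → r2=0xc9
body[1] mov  r3, r4 → r3=0xe3
body[2] add  r4, r4, #57 → r4=0x1c
body[3] sub  r0, r4, #24 → r0=0x04
body[4] add  r1, r2, r4 → r1=0xe5
body[5] add  r3, r4, r4 → r3=0x38
epilogue: pop r3=0xfb, sp=0xb8
epilogue: pop r2=0xac, sp=0xb9
prologue pushed ['r2', 'r3'] at ['0xb8', '0xb7']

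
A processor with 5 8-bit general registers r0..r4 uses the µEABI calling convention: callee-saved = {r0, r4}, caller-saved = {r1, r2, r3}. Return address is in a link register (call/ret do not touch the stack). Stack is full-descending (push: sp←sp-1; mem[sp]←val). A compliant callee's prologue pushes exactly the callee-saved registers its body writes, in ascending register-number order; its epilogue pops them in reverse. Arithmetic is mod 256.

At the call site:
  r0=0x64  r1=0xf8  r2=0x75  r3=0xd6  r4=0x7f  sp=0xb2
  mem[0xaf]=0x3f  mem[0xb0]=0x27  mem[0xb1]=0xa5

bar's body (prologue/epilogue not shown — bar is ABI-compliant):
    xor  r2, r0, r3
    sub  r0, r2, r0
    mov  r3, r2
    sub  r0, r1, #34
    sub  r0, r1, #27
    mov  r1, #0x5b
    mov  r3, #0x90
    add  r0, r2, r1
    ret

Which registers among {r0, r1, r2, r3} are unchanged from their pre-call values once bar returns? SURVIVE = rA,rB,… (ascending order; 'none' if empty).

prologue: push r0 → mem[0xb1]=0x64, sp=0xb1
body[0] xor  r2, r0, r3 → r2=0xb2
body[1] sub  r0, r2, r0 → r0=0x4e
body[2] mov  r3, r2 → r3=0xb2
body[3] sub  r0, r1, #34 → r0=0xd6
body[4] sub  r0, r1, #27 → r0=0xdd
body[5] mov  r1, #0x5b → r1=0x5b
body[6] mov  r3, #0x90 → r3=0x90
body[7] add  r0, r2, r1 → r0=0x0d
epilogue: pop r0=0x64, sp=0xb2
r0: callee-saved, written=True
r1: caller-saved, written=True
r2: caller-saved, written=True
r3: caller-saved, written=True

SURVIVE = r0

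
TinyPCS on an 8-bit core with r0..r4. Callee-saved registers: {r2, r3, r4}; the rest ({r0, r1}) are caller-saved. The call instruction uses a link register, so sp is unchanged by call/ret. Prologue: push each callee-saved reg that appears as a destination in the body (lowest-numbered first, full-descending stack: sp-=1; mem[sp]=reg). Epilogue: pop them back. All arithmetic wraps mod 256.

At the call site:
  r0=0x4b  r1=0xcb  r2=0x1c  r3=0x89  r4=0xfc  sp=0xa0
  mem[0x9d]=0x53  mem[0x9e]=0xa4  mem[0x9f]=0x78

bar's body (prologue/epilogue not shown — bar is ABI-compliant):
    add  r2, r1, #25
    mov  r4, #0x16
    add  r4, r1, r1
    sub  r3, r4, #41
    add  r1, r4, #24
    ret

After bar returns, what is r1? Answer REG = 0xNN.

REG = 0xae

prologue: push r2 → mem[0x9f]=0x1c, sp=0x9f
prologue: push r3 → mem[0x9e]=0x89, sp=0x9e
prologue: push r4 → mem[0x9d]=0xfc, sp=0x9d
body[0] add  r2, r1, #25 → r2=0xe4
body[1] mov  r4, #0x16 → r4=0x16
body[2] add  r4, r1, r1 → r4=0x96
body[3] sub  r3, r4, #41 → r3=0x6d
body[4] add  r1, r4, #24 → r1=0xae
epilogue: pop r4=0xfc, sp=0x9e
epilogue: pop r3=0x89, sp=0x9f
epilogue: pop r2=0x1c, sp=0xa0
r1 is caller-saved → body value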